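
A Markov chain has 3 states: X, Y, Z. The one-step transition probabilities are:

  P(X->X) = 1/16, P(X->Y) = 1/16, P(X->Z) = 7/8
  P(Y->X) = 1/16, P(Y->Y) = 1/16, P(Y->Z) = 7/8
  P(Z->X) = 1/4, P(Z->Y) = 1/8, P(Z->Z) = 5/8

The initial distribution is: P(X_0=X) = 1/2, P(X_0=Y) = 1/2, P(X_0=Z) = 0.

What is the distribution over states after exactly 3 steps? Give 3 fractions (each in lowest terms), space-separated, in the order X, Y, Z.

Answer: 95/512 53/512 91/128

Derivation:
Propagating the distribution step by step (d_{t+1} = d_t * P):
d_0 = (X=1/2, Y=1/2, Z=0)
  d_1[X] = 1/2*1/16 + 1/2*1/16 + 0*1/4 = 1/16
  d_1[Y] = 1/2*1/16 + 1/2*1/16 + 0*1/8 = 1/16
  d_1[Z] = 1/2*7/8 + 1/2*7/8 + 0*5/8 = 7/8
d_1 = (X=1/16, Y=1/16, Z=7/8)
  d_2[X] = 1/16*1/16 + 1/16*1/16 + 7/8*1/4 = 29/128
  d_2[Y] = 1/16*1/16 + 1/16*1/16 + 7/8*1/8 = 15/128
  d_2[Z] = 1/16*7/8 + 1/16*7/8 + 7/8*5/8 = 21/32
d_2 = (X=29/128, Y=15/128, Z=21/32)
  d_3[X] = 29/128*1/16 + 15/128*1/16 + 21/32*1/4 = 95/512
  d_3[Y] = 29/128*1/16 + 15/128*1/16 + 21/32*1/8 = 53/512
  d_3[Z] = 29/128*7/8 + 15/128*7/8 + 21/32*5/8 = 91/128
d_3 = (X=95/512, Y=53/512, Z=91/128)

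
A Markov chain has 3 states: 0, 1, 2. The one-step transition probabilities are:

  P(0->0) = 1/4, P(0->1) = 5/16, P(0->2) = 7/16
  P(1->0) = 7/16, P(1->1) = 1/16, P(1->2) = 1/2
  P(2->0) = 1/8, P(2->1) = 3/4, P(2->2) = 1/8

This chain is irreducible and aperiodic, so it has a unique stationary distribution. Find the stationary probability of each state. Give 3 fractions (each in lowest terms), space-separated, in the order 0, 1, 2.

Answer: 114/413 22/59 145/413

Derivation:
The stationary distribution satisfies pi = pi * P, i.e.:
  pi_0 = 1/4*pi_0 + 7/16*pi_1 + 1/8*pi_2
  pi_1 = 5/16*pi_0 + 1/16*pi_1 + 3/4*pi_2
  pi_2 = 7/16*pi_0 + 1/2*pi_1 + 1/8*pi_2
with normalization: pi_0 + pi_1 + pi_2 = 1.

Using the first 2 balance equations plus normalization, the linear system A*pi = b is:
  [-3/4, 7/16, 1/8] . pi = 0
  [5/16, -15/16, 3/4] . pi = 0
  [1, 1, 1] . pi = 1

Solving yields:
  pi_0 = 114/413
  pi_1 = 22/59
  pi_2 = 145/413

Verification (pi * P):
  114/413*1/4 + 22/59*7/16 + 145/413*1/8 = 114/413 = pi_0  (ok)
  114/413*5/16 + 22/59*1/16 + 145/413*3/4 = 22/59 = pi_1  (ok)
  114/413*7/16 + 22/59*1/2 + 145/413*1/8 = 145/413 = pi_2  (ok)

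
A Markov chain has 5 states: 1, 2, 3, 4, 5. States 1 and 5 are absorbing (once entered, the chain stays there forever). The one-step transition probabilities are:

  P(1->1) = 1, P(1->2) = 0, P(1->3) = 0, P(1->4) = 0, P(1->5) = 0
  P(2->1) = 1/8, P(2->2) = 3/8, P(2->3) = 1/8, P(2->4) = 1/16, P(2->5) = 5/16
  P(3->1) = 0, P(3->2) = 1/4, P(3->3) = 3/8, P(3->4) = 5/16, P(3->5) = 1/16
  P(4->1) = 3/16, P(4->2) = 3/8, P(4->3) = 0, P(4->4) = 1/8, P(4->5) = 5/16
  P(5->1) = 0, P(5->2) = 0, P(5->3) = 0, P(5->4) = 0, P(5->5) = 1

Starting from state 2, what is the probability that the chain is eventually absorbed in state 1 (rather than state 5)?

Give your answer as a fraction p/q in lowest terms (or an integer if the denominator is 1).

Let a_i = P(absorbed in 1 | start in state i).
Boundary conditions: a_1 = 1, a_5 = 0.
For each transient state i, a_i = sum_j P(i->j) * a_j:
  a_2 = 1/8*a_1 + 3/8*a_2 + 1/8*a_3 + 1/16*a_4 + 5/16*a_5
  a_3 = 0*a_1 + 1/4*a_2 + 3/8*a_3 + 5/16*a_4 + 1/16*a_5
  a_4 = 3/16*a_1 + 3/8*a_2 + 0*a_3 + 1/8*a_4 + 5/16*a_5

Substituting a_1 = 1 and a_5 = 0, rearrange to (I - Q) a = r where r[i] = P(i -> 1):
  [5/8, -1/8, -1/16] . (a_2, a_3, a_4) = 1/8
  [-1/4, 5/8, -5/16] . (a_2, a_3, a_4) = 0
  [-3/8, 0, 7/8] . (a_2, a_3, a_4) = 3/16

Solving yields:
  a_2 = 85/292
  a_3 = 167/584
  a_4 = 99/292

Starting state is 2, so the absorption probability is a_2 = 85/292.

Answer: 85/292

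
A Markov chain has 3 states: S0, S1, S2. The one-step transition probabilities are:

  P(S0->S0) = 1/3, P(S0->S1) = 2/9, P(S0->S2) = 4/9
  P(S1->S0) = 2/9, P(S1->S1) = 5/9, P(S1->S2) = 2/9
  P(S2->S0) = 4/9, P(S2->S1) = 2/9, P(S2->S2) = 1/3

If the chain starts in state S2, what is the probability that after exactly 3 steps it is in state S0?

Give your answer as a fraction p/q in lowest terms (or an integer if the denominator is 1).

Answer: 248/729

Derivation:
Computing P^3 by repeated multiplication:
P^1 =
  S0: [1/3, 2/9, 4/9]
  S1: [2/9, 5/9, 2/9]
  S2: [4/9, 2/9, 1/3]
P^2 =
  S0: [29/81, 8/27, 28/81]
  S1: [8/27, 11/27, 8/27]
  S2: [28/81, 8/27, 29/81]
P^3 =
  S0: [247/729, 26/81, 248/729]
  S1: [26/81, 29/81, 26/81]
  S2: [248/729, 26/81, 247/729]

(P^3)[S2 -> S0] = 248/729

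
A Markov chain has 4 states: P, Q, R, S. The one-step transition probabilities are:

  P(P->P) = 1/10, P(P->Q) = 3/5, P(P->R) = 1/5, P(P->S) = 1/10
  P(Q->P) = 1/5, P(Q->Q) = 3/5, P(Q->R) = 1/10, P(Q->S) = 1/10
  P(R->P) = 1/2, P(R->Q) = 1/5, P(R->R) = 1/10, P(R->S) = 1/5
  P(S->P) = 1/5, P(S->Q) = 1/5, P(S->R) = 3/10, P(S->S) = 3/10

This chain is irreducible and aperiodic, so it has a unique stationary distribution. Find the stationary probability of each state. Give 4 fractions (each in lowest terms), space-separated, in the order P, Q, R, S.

The stationary distribution satisfies pi = pi * P, i.e.:
  pi_P = 1/10*pi_P + 1/5*pi_Q + 1/2*pi_R + 1/5*pi_S
  pi_Q = 3/5*pi_P + 3/5*pi_Q + 1/5*pi_R + 1/5*pi_S
  pi_R = 1/5*pi_P + 1/10*pi_Q + 1/10*pi_R + 3/10*pi_S
  pi_S = 1/10*pi_P + 1/10*pi_Q + 1/5*pi_R + 3/10*pi_S
with normalization: pi_P + pi_Q + pi_R + pi_S = 1.

Using the first 3 balance equations plus normalization, the linear system A*pi = b is:
  [-9/10, 1/5, 1/2, 1/5] . pi = 0
  [3/5, -2/5, 1/5, 1/5] . pi = 0
  [1/5, 1/10, -9/10, 3/10] . pi = 0
  [1, 1, 1, 1] . pi = 1

Solving yields:
  pi_P = 31/139
  pi_Q = 67/139
  pi_R = 21/139
  pi_S = 20/139

Verification (pi * P):
  31/139*1/10 + 67/139*1/5 + 21/139*1/2 + 20/139*1/5 = 31/139 = pi_P  (ok)
  31/139*3/5 + 67/139*3/5 + 21/139*1/5 + 20/139*1/5 = 67/139 = pi_Q  (ok)
  31/139*1/5 + 67/139*1/10 + 21/139*1/10 + 20/139*3/10 = 21/139 = pi_R  (ok)
  31/139*1/10 + 67/139*1/10 + 21/139*1/5 + 20/139*3/10 = 20/139 = pi_S  (ok)

Answer: 31/139 67/139 21/139 20/139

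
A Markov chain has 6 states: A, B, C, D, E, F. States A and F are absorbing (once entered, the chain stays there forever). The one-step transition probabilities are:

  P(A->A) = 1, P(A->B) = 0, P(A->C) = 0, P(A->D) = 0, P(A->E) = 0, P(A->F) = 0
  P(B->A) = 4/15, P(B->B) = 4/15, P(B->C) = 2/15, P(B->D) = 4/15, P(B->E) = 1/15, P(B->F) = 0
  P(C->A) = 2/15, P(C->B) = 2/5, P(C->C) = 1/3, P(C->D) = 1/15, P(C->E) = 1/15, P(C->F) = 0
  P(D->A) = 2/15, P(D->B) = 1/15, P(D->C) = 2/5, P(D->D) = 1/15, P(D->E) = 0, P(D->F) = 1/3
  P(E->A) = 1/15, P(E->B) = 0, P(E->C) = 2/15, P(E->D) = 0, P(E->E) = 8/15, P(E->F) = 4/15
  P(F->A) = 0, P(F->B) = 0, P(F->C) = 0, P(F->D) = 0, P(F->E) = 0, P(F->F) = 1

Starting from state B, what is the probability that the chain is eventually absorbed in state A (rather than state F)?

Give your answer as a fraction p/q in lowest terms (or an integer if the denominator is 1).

Answer: 2593/3685

Derivation:
Let a_i = P(absorbed in A | start in state i).
Boundary conditions: a_A = 1, a_F = 0.
For each transient state i, a_i = sum_j P(i->j) * a_j:
  a_B = 4/15*a_A + 4/15*a_B + 2/15*a_C + 4/15*a_D + 1/15*a_E + 0*a_F
  a_C = 2/15*a_A + 2/5*a_B + 1/3*a_C + 1/15*a_D + 1/15*a_E + 0*a_F
  a_D = 2/15*a_A + 1/15*a_B + 2/5*a_C + 1/15*a_D + 0*a_E + 1/3*a_F
  a_E = 1/15*a_A + 0*a_B + 2/15*a_C + 0*a_D + 8/15*a_E + 4/15*a_F

Substituting a_A = 1 and a_F = 0, rearrange to (I - Q) a = r where r[i] = P(i -> A):
  [11/15, -2/15, -4/15, -1/15] . (a_B, a_C, a_D, a_E) = 4/15
  [-2/5, 2/3, -1/15, -1/15] . (a_B, a_C, a_D, a_E) = 2/15
  [-1/15, -2/5, 14/15, 0] . (a_B, a_C, a_D, a_E) = 2/15
  [0, -2/15, 0, 7/15] . (a_B, a_C, a_D, a_E) = 1/15

Solving yields:
  a_B = 2593/3685
  a_C = 1041/1474
  a_D = 1827/3685
  a_E = 254/737

Starting state is B, so the absorption probability is a_B = 2593/3685.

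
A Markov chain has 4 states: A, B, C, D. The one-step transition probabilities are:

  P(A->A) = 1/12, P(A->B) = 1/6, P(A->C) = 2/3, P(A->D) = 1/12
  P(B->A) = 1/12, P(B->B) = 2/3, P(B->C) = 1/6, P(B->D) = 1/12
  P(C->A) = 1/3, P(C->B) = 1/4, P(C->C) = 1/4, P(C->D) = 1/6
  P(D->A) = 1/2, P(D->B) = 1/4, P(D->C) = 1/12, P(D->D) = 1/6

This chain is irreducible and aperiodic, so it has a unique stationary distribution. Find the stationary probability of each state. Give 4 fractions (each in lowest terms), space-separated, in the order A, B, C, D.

The stationary distribution satisfies pi = pi * P, i.e.:
  pi_A = 1/12*pi_A + 1/12*pi_B + 1/3*pi_C + 1/2*pi_D
  pi_B = 1/6*pi_A + 2/3*pi_B + 1/4*pi_C + 1/4*pi_D
  pi_C = 2/3*pi_A + 1/6*pi_B + 1/4*pi_C + 1/12*pi_D
  pi_D = 1/12*pi_A + 1/12*pi_B + 1/6*pi_C + 1/6*pi_D
with normalization: pi_A + pi_B + pi_C + pi_D = 1.

Using the first 3 balance equations plus normalization, the linear system A*pi = b is:
  [-11/12, 1/12, 1/3, 1/2] . pi = 0
  [1/6, -1/3, 1/4, 1/4] . pi = 0
  [2/3, 1/6, -3/4, 1/12] . pi = 0
  [1, 1, 1, 1] . pi = 1

Solving yields:
  pi_A = 125/618
  pi_B = 247/618
  pi_C = 29/103
  pi_D = 12/103

Verification (pi * P):
  125/618*1/12 + 247/618*1/12 + 29/103*1/3 + 12/103*1/2 = 125/618 = pi_A  (ok)
  125/618*1/6 + 247/618*2/3 + 29/103*1/4 + 12/103*1/4 = 247/618 = pi_B  (ok)
  125/618*2/3 + 247/618*1/6 + 29/103*1/4 + 12/103*1/12 = 29/103 = pi_C  (ok)
  125/618*1/12 + 247/618*1/12 + 29/103*1/6 + 12/103*1/6 = 12/103 = pi_D  (ok)

Answer: 125/618 247/618 29/103 12/103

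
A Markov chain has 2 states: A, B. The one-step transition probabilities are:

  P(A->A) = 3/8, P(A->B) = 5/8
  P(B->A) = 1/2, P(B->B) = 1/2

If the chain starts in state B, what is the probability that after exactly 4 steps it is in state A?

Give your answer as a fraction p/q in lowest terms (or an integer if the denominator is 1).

Computing P^4 by repeated multiplication:
P^1 =
  A: [3/8, 5/8]
  B: [1/2, 1/2]
P^2 =
  A: [29/64, 35/64]
  B: [7/16, 9/16]
P^3 =
  A: [227/512, 285/512]
  B: [57/128, 71/128]
P^4 =
  A: [1821/4096, 2275/4096]
  B: [455/1024, 569/1024]

(P^4)[B -> A] = 455/1024

Answer: 455/1024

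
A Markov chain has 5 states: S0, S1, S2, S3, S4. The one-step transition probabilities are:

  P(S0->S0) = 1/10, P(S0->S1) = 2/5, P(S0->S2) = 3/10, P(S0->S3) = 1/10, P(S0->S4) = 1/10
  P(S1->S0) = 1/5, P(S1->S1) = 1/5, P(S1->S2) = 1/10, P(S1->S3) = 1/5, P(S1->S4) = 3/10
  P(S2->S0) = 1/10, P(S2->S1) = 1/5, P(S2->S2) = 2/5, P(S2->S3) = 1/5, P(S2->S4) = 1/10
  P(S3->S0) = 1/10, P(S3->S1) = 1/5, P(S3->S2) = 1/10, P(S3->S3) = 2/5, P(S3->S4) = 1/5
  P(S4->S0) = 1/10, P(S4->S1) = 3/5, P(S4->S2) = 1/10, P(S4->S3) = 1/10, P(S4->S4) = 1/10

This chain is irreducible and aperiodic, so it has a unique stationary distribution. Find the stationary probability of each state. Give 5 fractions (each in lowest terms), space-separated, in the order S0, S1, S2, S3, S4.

Answer: 158/1217 363/1217 219/1217 257/1217 220/1217

Derivation:
The stationary distribution satisfies pi = pi * P, i.e.:
  pi_S0 = 1/10*pi_S0 + 1/5*pi_S1 + 1/10*pi_S2 + 1/10*pi_S3 + 1/10*pi_S4
  pi_S1 = 2/5*pi_S0 + 1/5*pi_S1 + 1/5*pi_S2 + 1/5*pi_S3 + 3/5*pi_S4
  pi_S2 = 3/10*pi_S0 + 1/10*pi_S1 + 2/5*pi_S2 + 1/10*pi_S3 + 1/10*pi_S4
  pi_S3 = 1/10*pi_S0 + 1/5*pi_S1 + 1/5*pi_S2 + 2/5*pi_S3 + 1/10*pi_S4
  pi_S4 = 1/10*pi_S0 + 3/10*pi_S1 + 1/10*pi_S2 + 1/5*pi_S3 + 1/10*pi_S4
with normalization: pi_S0 + pi_S1 + pi_S2 + pi_S3 + pi_S4 = 1.

Using the first 4 balance equations plus normalization, the linear system A*pi = b is:
  [-9/10, 1/5, 1/10, 1/10, 1/10] . pi = 0
  [2/5, -4/5, 1/5, 1/5, 3/5] . pi = 0
  [3/10, 1/10, -3/5, 1/10, 1/10] . pi = 0
  [1/10, 1/5, 1/5, -3/5, 1/10] . pi = 0
  [1, 1, 1, 1, 1] . pi = 1

Solving yields:
  pi_S0 = 158/1217
  pi_S1 = 363/1217
  pi_S2 = 219/1217
  pi_S3 = 257/1217
  pi_S4 = 220/1217

Verification (pi * P):
  158/1217*1/10 + 363/1217*1/5 + 219/1217*1/10 + 257/1217*1/10 + 220/1217*1/10 = 158/1217 = pi_S0  (ok)
  158/1217*2/5 + 363/1217*1/5 + 219/1217*1/5 + 257/1217*1/5 + 220/1217*3/5 = 363/1217 = pi_S1  (ok)
  158/1217*3/10 + 363/1217*1/10 + 219/1217*2/5 + 257/1217*1/10 + 220/1217*1/10 = 219/1217 = pi_S2  (ok)
  158/1217*1/10 + 363/1217*1/5 + 219/1217*1/5 + 257/1217*2/5 + 220/1217*1/10 = 257/1217 = pi_S3  (ok)
  158/1217*1/10 + 363/1217*3/10 + 219/1217*1/10 + 257/1217*1/5 + 220/1217*1/10 = 220/1217 = pi_S4  (ok)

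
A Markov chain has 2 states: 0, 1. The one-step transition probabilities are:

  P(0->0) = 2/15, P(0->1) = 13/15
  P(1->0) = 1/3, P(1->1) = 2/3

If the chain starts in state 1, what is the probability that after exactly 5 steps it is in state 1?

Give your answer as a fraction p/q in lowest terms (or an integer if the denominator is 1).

Answer: 1354/1875

Derivation:
Computing P^5 by repeated multiplication:
P^1 =
  0: [2/15, 13/15]
  1: [1/3, 2/3]
P^2 =
  0: [23/75, 52/75]
  1: [4/15, 11/15]
P^3 =
  0: [34/125, 91/125]
  1: [7/25, 18/25]
P^4 =
  0: [523/1875, 1352/1875]
  1: [104/375, 271/375]
P^5 =
  0: [2602/9375, 6773/9375]
  1: [521/1875, 1354/1875]

(P^5)[1 -> 1] = 1354/1875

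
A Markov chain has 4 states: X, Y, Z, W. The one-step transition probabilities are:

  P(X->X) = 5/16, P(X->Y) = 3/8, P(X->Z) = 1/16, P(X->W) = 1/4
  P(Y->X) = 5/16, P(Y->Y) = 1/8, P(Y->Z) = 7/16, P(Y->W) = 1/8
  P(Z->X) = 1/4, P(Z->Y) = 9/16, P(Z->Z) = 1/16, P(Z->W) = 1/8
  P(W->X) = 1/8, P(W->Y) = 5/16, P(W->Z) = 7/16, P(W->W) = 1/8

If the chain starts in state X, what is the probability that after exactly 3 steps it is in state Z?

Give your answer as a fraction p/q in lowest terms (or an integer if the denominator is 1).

Answer: 467/2048

Derivation:
Computing P^3 by repeated multiplication:
P^1 =
  X: [5/16, 3/8, 1/16, 1/4]
  Y: [5/16, 1/8, 7/16, 1/8]
  Z: [1/4, 9/16, 1/16, 1/8]
  W: [1/8, 5/16, 7/16, 1/8]
P^2 =
  X: [67/256, 71/256, 19/64, 21/128]
  Y: [67/256, 107/256, 5/32, 21/128]
  Z: [73/256, 61/256, 41/128, 5/32]
  W: [67/256, 95/256, 29/128, 9/64]
P^3 =
  X: [539/2048, 719/2048, 467/2048, 323/2048]
  Y: [557/2048, 593/2048, 575/2048, 323/2048]
  Z: [539/2048, 749/2048, 431/2048, 329/2048]
  W: [557/2048, 647/2048, 521/2048, 323/2048]

(P^3)[X -> Z] = 467/2048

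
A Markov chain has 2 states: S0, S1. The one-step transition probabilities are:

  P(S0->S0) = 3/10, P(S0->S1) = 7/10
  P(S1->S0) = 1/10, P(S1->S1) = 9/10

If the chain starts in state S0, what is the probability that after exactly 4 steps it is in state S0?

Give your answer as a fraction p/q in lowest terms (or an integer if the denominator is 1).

Computing P^4 by repeated multiplication:
P^1 =
  S0: [3/10, 7/10]
  S1: [1/10, 9/10]
P^2 =
  S0: [4/25, 21/25]
  S1: [3/25, 22/25]
P^3 =
  S0: [33/250, 217/250]
  S1: [31/250, 219/250]
P^4 =
  S0: [79/625, 546/625]
  S1: [78/625, 547/625]

(P^4)[S0 -> S0] = 79/625

Answer: 79/625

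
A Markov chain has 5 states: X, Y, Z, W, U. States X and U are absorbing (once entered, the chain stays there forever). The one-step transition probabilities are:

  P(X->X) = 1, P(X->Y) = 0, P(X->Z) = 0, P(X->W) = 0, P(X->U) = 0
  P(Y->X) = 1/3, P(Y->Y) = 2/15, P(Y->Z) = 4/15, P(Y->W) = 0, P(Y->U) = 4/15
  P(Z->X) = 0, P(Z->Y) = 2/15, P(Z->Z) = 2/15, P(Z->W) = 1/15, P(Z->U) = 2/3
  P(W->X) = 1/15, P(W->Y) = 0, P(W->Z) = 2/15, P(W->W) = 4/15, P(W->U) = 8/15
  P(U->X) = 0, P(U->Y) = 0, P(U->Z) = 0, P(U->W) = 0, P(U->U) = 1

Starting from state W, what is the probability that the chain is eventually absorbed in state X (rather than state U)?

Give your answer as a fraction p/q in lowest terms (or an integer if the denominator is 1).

Answer: 181/1745

Derivation:
Let a_i = P(absorbed in X | start in state i).
Boundary conditions: a_X = 1, a_U = 0.
For each transient state i, a_i = sum_j P(i->j) * a_j:
  a_Y = 1/3*a_X + 2/15*a_Y + 4/15*a_Z + 0*a_W + 4/15*a_U
  a_Z = 0*a_X + 2/15*a_Y + 2/15*a_Z + 1/15*a_W + 2/3*a_U
  a_W = 1/15*a_X + 0*a_Y + 2/15*a_Z + 4/15*a_W + 8/15*a_U

Substituting a_X = 1 and a_U = 0, rearrange to (I - Q) a = r where r[i] = P(i -> X):
  [13/15, -4/15, 0] . (a_Y, a_Z, a_W) = 1/3
  [-2/15, 13/15, -1/15] . (a_Y, a_Z, a_W) = 0
  [0, -2/15, 11/15] . (a_Y, a_Z, a_W) = 1/15

Solving yields:
  a_Y = 709/1745
  a_Z = 123/1745
  a_W = 181/1745

Starting state is W, so the absorption probability is a_W = 181/1745.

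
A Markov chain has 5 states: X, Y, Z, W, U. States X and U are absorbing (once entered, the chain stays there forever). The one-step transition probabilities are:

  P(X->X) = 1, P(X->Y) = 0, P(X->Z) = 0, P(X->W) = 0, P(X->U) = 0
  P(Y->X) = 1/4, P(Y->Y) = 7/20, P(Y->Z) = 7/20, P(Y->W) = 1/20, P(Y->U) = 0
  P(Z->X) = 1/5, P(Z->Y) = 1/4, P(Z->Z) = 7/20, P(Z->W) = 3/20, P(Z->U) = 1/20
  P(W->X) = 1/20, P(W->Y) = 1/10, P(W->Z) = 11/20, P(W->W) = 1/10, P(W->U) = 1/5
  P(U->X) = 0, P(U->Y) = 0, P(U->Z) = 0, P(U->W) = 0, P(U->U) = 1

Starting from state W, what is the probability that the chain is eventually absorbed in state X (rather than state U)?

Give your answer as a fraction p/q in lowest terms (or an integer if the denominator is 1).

Let a_i = P(absorbed in X | start in state i).
Boundary conditions: a_X = 1, a_U = 0.
For each transient state i, a_i = sum_j P(i->j) * a_j:
  a_Y = 1/4*a_X + 7/20*a_Y + 7/20*a_Z + 1/20*a_W + 0*a_U
  a_Z = 1/5*a_X + 1/4*a_Y + 7/20*a_Z + 3/20*a_W + 1/20*a_U
  a_W = 1/20*a_X + 1/10*a_Y + 11/20*a_Z + 1/10*a_W + 1/5*a_U

Substituting a_X = 1 and a_U = 0, rearrange to (I - Q) a = r where r[i] = P(i -> X):
  [13/20, -7/20, -1/20] . (a_Y, a_Z, a_W) = 1/4
  [-1/4, 13/20, -3/20] . (a_Y, a_Z, a_W) = 1/5
  [-1/10, -11/20, 9/10] . (a_Y, a_Z, a_W) = 1/20

Solving yields:
  a_Y = 529/620
  a_Z = 121/155
  a_W = 389/620

Starting state is W, so the absorption probability is a_W = 389/620.

Answer: 389/620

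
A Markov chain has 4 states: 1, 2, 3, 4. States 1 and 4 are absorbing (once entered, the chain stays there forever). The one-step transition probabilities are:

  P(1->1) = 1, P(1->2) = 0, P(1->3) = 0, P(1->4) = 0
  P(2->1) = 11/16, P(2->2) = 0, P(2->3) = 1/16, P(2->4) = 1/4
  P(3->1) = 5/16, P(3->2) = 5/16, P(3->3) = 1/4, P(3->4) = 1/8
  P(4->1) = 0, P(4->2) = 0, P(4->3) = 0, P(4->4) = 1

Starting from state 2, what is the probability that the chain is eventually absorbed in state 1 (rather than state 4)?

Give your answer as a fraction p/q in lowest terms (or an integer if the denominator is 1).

Answer: 137/187

Derivation:
Let a_i = P(absorbed in 1 | start in state i).
Boundary conditions: a_1 = 1, a_4 = 0.
For each transient state i, a_i = sum_j P(i->j) * a_j:
  a_2 = 11/16*a_1 + 0*a_2 + 1/16*a_3 + 1/4*a_4
  a_3 = 5/16*a_1 + 5/16*a_2 + 1/4*a_3 + 1/8*a_4

Substituting a_1 = 1 and a_4 = 0, rearrange to (I - Q) a = r where r[i] = P(i -> 1):
  [1, -1/16] . (a_2, a_3) = 11/16
  [-5/16, 3/4] . (a_2, a_3) = 5/16

Solving yields:
  a_2 = 137/187
  a_3 = 135/187

Starting state is 2, so the absorption probability is a_2 = 137/187.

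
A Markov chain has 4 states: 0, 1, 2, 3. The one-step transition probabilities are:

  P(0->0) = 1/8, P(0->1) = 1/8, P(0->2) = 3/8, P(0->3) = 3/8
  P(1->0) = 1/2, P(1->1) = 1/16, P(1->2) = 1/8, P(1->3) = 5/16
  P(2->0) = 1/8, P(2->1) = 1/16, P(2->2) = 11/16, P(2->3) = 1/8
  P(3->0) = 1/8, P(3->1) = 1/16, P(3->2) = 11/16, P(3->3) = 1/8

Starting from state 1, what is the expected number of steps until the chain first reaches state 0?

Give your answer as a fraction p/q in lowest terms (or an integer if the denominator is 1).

Answer: 80/19

Derivation:
Let h_i = expected steps to first reach 0 from state i.
Boundary: h_0 = 0.
First-step equations for the other states:
  h_1 = 1 + 1/2*h_0 + 1/16*h_1 + 1/8*h_2 + 5/16*h_3
  h_2 = 1 + 1/8*h_0 + 1/16*h_1 + 11/16*h_2 + 1/8*h_3
  h_3 = 1 + 1/8*h_0 + 1/16*h_1 + 11/16*h_2 + 1/8*h_3

Substituting h_0 = 0 and rearranging gives the linear system (I - Q) h = 1:
  [15/16, -1/8, -5/16] . (h_1, h_2, h_3) = 1
  [-1/16, 5/16, -1/8] . (h_1, h_2, h_3) = 1
  [-1/16, -11/16, 7/8] . (h_1, h_2, h_3) = 1

Solving yields:
  h_1 = 80/19
  h_2 = 128/19
  h_3 = 128/19

Starting state is 1, so the expected hitting time is h_1 = 80/19.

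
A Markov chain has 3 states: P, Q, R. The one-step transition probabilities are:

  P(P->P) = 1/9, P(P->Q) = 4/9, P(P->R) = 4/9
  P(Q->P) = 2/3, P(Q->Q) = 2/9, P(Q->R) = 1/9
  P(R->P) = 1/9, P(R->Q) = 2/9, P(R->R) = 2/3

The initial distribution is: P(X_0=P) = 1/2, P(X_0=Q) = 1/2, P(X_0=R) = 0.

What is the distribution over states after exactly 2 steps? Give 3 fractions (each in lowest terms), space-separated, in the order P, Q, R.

Propagating the distribution step by step (d_{t+1} = d_t * P):
d_0 = (P=1/2, Q=1/2, R=0)
  d_1[P] = 1/2*1/9 + 1/2*2/3 + 0*1/9 = 7/18
  d_1[Q] = 1/2*4/9 + 1/2*2/9 + 0*2/9 = 1/3
  d_1[R] = 1/2*4/9 + 1/2*1/9 + 0*2/3 = 5/18
d_1 = (P=7/18, Q=1/3, R=5/18)
  d_2[P] = 7/18*1/9 + 1/3*2/3 + 5/18*1/9 = 8/27
  d_2[Q] = 7/18*4/9 + 1/3*2/9 + 5/18*2/9 = 25/81
  d_2[R] = 7/18*4/9 + 1/3*1/9 + 5/18*2/3 = 32/81
d_2 = (P=8/27, Q=25/81, R=32/81)

Answer: 8/27 25/81 32/81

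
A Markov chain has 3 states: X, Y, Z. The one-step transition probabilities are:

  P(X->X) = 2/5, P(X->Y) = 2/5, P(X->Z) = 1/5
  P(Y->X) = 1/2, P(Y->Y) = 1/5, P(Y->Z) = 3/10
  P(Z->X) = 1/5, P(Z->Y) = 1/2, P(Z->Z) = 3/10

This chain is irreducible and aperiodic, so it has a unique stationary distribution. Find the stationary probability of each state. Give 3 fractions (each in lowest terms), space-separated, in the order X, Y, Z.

Answer: 41/107 38/107 28/107

Derivation:
The stationary distribution satisfies pi = pi * P, i.e.:
  pi_X = 2/5*pi_X + 1/2*pi_Y + 1/5*pi_Z
  pi_Y = 2/5*pi_X + 1/5*pi_Y + 1/2*pi_Z
  pi_Z = 1/5*pi_X + 3/10*pi_Y + 3/10*pi_Z
with normalization: pi_X + pi_Y + pi_Z = 1.

Using the first 2 balance equations plus normalization, the linear system A*pi = b is:
  [-3/5, 1/2, 1/5] . pi = 0
  [2/5, -4/5, 1/2] . pi = 0
  [1, 1, 1] . pi = 1

Solving yields:
  pi_X = 41/107
  pi_Y = 38/107
  pi_Z = 28/107

Verification (pi * P):
  41/107*2/5 + 38/107*1/2 + 28/107*1/5 = 41/107 = pi_X  (ok)
  41/107*2/5 + 38/107*1/5 + 28/107*1/2 = 38/107 = pi_Y  (ok)
  41/107*1/5 + 38/107*3/10 + 28/107*3/10 = 28/107 = pi_Z  (ok)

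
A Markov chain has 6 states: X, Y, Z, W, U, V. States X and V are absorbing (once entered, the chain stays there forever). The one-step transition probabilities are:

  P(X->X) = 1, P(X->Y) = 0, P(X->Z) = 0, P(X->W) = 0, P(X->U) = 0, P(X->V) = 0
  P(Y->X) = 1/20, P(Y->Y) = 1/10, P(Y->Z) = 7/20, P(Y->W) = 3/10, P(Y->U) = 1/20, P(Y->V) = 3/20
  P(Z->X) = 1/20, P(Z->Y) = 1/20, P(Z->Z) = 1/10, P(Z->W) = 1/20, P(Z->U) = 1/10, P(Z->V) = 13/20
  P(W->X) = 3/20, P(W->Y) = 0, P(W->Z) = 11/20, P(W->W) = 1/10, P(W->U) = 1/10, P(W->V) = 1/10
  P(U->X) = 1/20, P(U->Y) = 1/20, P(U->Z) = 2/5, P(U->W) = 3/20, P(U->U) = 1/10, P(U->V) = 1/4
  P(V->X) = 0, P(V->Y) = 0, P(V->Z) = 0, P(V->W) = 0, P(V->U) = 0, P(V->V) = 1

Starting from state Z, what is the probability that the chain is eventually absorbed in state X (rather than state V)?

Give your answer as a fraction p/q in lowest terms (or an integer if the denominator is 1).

Answer: 4213/44097

Derivation:
Let a_i = P(absorbed in X | start in state i).
Boundary conditions: a_X = 1, a_V = 0.
For each transient state i, a_i = sum_j P(i->j) * a_j:
  a_Y = 1/20*a_X + 1/10*a_Y + 7/20*a_Z + 3/10*a_W + 1/20*a_U + 3/20*a_V
  a_Z = 1/20*a_X + 1/20*a_Y + 1/10*a_Z + 1/20*a_W + 1/10*a_U + 13/20*a_V
  a_W = 3/20*a_X + 0*a_Y + 11/20*a_Z + 1/10*a_W + 1/10*a_U + 1/10*a_V
  a_U = 1/20*a_X + 1/20*a_Y + 2/5*a_Z + 3/20*a_W + 1/10*a_U + 1/4*a_V

Substituting a_X = 1 and a_V = 0, rearrange to (I - Q) a = r where r[i] = P(i -> X):
  [9/10, -7/20, -3/10, -1/20] . (a_Y, a_Z, a_W, a_U) = 1/20
  [-1/20, 9/10, -1/20, -1/10] . (a_Y, a_Z, a_W, a_U) = 1/20
  [0, -11/20, 9/10, -1/10] . (a_Y, a_Z, a_W, a_U) = 3/20
  [-1/20, -2/5, -3/20, 9/10] . (a_Y, a_Z, a_W, a_U) = 1/20

Solving yields:
  a_Y = 8002/44097
  a_Z = 4213/44097
  a_W = 10651/44097
  a_U = 6542/44097

Starting state is Z, so the absorption probability is a_Z = 4213/44097.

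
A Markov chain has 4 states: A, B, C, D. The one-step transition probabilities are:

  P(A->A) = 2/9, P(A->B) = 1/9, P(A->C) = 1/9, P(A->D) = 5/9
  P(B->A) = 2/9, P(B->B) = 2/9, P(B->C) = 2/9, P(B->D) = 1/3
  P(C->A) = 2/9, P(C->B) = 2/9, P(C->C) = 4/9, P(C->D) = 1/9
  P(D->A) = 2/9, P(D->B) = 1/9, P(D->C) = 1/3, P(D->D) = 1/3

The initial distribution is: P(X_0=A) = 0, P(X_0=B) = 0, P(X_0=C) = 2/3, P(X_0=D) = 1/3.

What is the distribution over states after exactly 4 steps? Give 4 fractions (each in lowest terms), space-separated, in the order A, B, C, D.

Answer: 2/9 1067/6561 5881/19683 6227/19683

Derivation:
Propagating the distribution step by step (d_{t+1} = d_t * P):
d_0 = (A=0, B=0, C=2/3, D=1/3)
  d_1[A] = 0*2/9 + 0*2/9 + 2/3*2/9 + 1/3*2/9 = 2/9
  d_1[B] = 0*1/9 + 0*2/9 + 2/3*2/9 + 1/3*1/9 = 5/27
  d_1[C] = 0*1/9 + 0*2/9 + 2/3*4/9 + 1/3*1/3 = 11/27
  d_1[D] = 0*5/9 + 0*1/3 + 2/3*1/9 + 1/3*1/3 = 5/27
d_1 = (A=2/9, B=5/27, C=11/27, D=5/27)
  d_2[A] = 2/9*2/9 + 5/27*2/9 + 11/27*2/9 + 5/27*2/9 = 2/9
  d_2[B] = 2/9*1/9 + 5/27*2/9 + 11/27*2/9 + 5/27*1/9 = 43/243
  d_2[C] = 2/9*1/9 + 5/27*2/9 + 11/27*4/9 + 5/27*1/3 = 25/81
  d_2[D] = 2/9*5/9 + 5/27*1/3 + 11/27*1/9 + 5/27*1/3 = 71/243
d_2 = (A=2/9, B=43/243, C=25/81, D=71/243)
  d_3[A] = 2/9*2/9 + 43/243*2/9 + 25/81*2/9 + 71/243*2/9 = 2/9
  d_3[B] = 2/9*1/9 + 43/243*2/9 + 25/81*2/9 + 71/243*1/9 = 361/2187
  d_3[C] = 2/9*1/9 + 43/243*2/9 + 25/81*4/9 + 71/243*1/3 = 653/2187
  d_3[D] = 2/9*5/9 + 43/243*1/3 + 25/81*1/9 + 71/243*1/3 = 229/729
d_3 = (A=2/9, B=361/2187, C=653/2187, D=229/729)
  d_4[A] = 2/9*2/9 + 361/2187*2/9 + 653/2187*2/9 + 229/729*2/9 = 2/9
  d_4[B] = 2/9*1/9 + 361/2187*2/9 + 653/2187*2/9 + 229/729*1/9 = 1067/6561
  d_4[C] = 2/9*1/9 + 361/2187*2/9 + 653/2187*4/9 + 229/729*1/3 = 5881/19683
  d_4[D] = 2/9*5/9 + 361/2187*1/3 + 653/2187*1/9 + 229/729*1/3 = 6227/19683
d_4 = (A=2/9, B=1067/6561, C=5881/19683, D=6227/19683)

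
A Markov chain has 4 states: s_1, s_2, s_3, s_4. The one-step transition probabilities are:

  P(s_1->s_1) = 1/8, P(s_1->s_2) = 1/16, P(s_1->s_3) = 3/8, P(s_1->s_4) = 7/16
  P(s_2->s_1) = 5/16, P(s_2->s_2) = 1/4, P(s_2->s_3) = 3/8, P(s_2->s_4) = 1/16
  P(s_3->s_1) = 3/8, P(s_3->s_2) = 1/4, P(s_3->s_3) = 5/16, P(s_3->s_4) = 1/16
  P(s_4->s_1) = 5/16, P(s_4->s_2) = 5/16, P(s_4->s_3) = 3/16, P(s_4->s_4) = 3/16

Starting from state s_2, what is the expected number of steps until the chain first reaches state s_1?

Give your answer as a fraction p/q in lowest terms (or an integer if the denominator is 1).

Answer: 3808/1271

Derivation:
Let h_i = expected steps to first reach s_1 from state i.
Boundary: h_s_1 = 0.
First-step equations for the other states:
  h_s_2 = 1 + 5/16*h_s_1 + 1/4*h_s_2 + 3/8*h_s_3 + 1/16*h_s_4
  h_s_3 = 1 + 3/8*h_s_1 + 1/4*h_s_2 + 5/16*h_s_3 + 1/16*h_s_4
  h_s_4 = 1 + 5/16*h_s_1 + 5/16*h_s_2 + 3/16*h_s_3 + 3/16*h_s_4

Substituting h_s_1 = 0 and rearranging gives the linear system (I - Q) h = 1:
  [3/4, -3/8, -1/16] . (h_s_2, h_s_3, h_s_4) = 1
  [-1/4, 11/16, -1/16] . (h_s_2, h_s_3, h_s_4) = 1
  [-5/16, -3/16, 13/16] . (h_s_2, h_s_3, h_s_4) = 1

Solving yields:
  h_s_2 = 3808/1271
  h_s_3 = 3584/1271
  h_s_4 = 3856/1271

Starting state is s_2, so the expected hitting time is h_s_2 = 3808/1271.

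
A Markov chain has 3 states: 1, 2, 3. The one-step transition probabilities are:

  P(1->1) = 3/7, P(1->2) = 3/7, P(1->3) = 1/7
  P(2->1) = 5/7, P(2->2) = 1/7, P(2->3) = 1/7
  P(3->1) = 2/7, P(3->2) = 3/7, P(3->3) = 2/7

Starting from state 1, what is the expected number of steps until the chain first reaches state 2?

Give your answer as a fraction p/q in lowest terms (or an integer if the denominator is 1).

Answer: 7/3

Derivation:
Let h_i = expected steps to first reach 2 from state i.
Boundary: h_2 = 0.
First-step equations for the other states:
  h_1 = 1 + 3/7*h_1 + 3/7*h_2 + 1/7*h_3
  h_3 = 1 + 2/7*h_1 + 3/7*h_2 + 2/7*h_3

Substituting h_2 = 0 and rearranging gives the linear system (I - Q) h = 1:
  [4/7, -1/7] . (h_1, h_3) = 1
  [-2/7, 5/7] . (h_1, h_3) = 1

Solving yields:
  h_1 = 7/3
  h_3 = 7/3

Starting state is 1, so the expected hitting time is h_1 = 7/3.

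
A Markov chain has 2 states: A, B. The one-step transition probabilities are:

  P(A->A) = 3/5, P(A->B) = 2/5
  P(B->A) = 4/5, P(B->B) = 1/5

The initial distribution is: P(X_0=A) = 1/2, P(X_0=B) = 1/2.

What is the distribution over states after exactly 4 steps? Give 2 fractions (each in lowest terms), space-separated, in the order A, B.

Answer: 833/1250 417/1250

Derivation:
Propagating the distribution step by step (d_{t+1} = d_t * P):
d_0 = (A=1/2, B=1/2)
  d_1[A] = 1/2*3/5 + 1/2*4/5 = 7/10
  d_1[B] = 1/2*2/5 + 1/2*1/5 = 3/10
d_1 = (A=7/10, B=3/10)
  d_2[A] = 7/10*3/5 + 3/10*4/5 = 33/50
  d_2[B] = 7/10*2/5 + 3/10*1/5 = 17/50
d_2 = (A=33/50, B=17/50)
  d_3[A] = 33/50*3/5 + 17/50*4/5 = 167/250
  d_3[B] = 33/50*2/5 + 17/50*1/5 = 83/250
d_3 = (A=167/250, B=83/250)
  d_4[A] = 167/250*3/5 + 83/250*4/5 = 833/1250
  d_4[B] = 167/250*2/5 + 83/250*1/5 = 417/1250
d_4 = (A=833/1250, B=417/1250)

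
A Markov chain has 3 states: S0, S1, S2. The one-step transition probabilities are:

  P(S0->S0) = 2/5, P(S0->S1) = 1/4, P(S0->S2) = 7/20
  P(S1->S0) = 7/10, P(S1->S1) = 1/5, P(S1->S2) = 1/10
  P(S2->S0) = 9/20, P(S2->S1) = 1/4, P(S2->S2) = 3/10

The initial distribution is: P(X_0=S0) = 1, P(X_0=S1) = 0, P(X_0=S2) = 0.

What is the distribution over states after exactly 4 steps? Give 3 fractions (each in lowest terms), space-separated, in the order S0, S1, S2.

Propagating the distribution step by step (d_{t+1} = d_t * P):
d_0 = (S0=1, S1=0, S2=0)
  d_1[S0] = 1*2/5 + 0*7/10 + 0*9/20 = 2/5
  d_1[S1] = 1*1/4 + 0*1/5 + 0*1/4 = 1/4
  d_1[S2] = 1*7/20 + 0*1/10 + 0*3/10 = 7/20
d_1 = (S0=2/5, S1=1/4, S2=7/20)
  d_2[S0] = 2/5*2/5 + 1/4*7/10 + 7/20*9/20 = 197/400
  d_2[S1] = 2/5*1/4 + 1/4*1/5 + 7/20*1/4 = 19/80
  d_2[S2] = 2/5*7/20 + 1/4*1/10 + 7/20*3/10 = 27/100
d_2 = (S0=197/400, S1=19/80, S2=27/100)
  d_3[S0] = 197/400*2/5 + 19/80*7/10 + 27/100*9/20 = 1939/4000
  d_3[S1] = 197/400*1/4 + 19/80*1/5 + 27/100*1/4 = 381/1600
  d_3[S2] = 197/400*7/20 + 19/80*1/10 + 27/100*3/10 = 2217/8000
d_3 = (S0=1939/4000, S1=381/1600, S2=2217/8000)
  d_4[S0] = 1939/4000*2/5 + 381/1600*7/10 + 2217/8000*9/20 = 77647/160000
  d_4[S1] = 1939/4000*1/4 + 381/1600*1/5 + 2217/8000*1/4 = 7619/32000
  d_4[S2] = 1939/4000*7/20 + 381/1600*1/10 + 2217/8000*3/10 = 22129/80000
d_4 = (S0=77647/160000, S1=7619/32000, S2=22129/80000)

Answer: 77647/160000 7619/32000 22129/80000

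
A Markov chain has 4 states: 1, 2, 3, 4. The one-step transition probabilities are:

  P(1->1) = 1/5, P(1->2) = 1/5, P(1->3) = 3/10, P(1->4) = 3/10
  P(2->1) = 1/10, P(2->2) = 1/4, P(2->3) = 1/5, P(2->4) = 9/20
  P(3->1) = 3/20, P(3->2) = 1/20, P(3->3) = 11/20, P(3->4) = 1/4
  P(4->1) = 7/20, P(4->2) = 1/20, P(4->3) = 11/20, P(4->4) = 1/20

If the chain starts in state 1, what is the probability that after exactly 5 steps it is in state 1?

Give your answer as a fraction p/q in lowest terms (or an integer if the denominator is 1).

Answer: 32291/160000

Derivation:
Computing P^5 by repeated multiplication:
P^1 =
  1: [1/5, 1/5, 3/10, 3/10]
  2: [1/10, 1/4, 1/5, 9/20]
  3: [3/20, 1/20, 11/20, 1/4]
  4: [7/20, 1/20, 11/20, 1/20]
P^2 =
  1: [21/100, 3/25, 43/100, 6/25]
  2: [93/400, 23/200, 7/16, 43/200]
  3: [41/200, 33/400, 99/200, 87/400]
  4: [7/40, 9/80, 89/200, 107/400]
P^3 =
  1: [81/400, 211/2000, 911/2000, 473/2000]
  2: [1591/8000, 863/8000, 3613/8000, 1933/8000]
  3: [1597/8000, 389/4000, 3759/8000, 933/4000]
  4: [1653/8000, 79/800, 747/1600, 911/4000]
P^4 =
  1: [4043/20000, 4059/40000, 9249/20000, 9357/40000]
  2: [1623/8000, 649/6400, 18501/40000, 37311/160000]
  3: [32283/160000, 15903/160000, 74569/160000, 7449/32000]
  4: [32151/160000, 16119/160000, 14841/32000, 1501/6400]
P^5 =
  1: [32291/160000, 40247/400000, 371157/800000, 93447/400000]
  2: [645479/3200000, 8057/80000, 11873/25600, 187029/800000]
  3: [8067/40000, 320461/3200000, 46477/100000, 149383/640000]
  4: [161533/800000, 320929/3200000, 371603/800000, 746527/3200000]

(P^5)[1 -> 1] = 32291/160000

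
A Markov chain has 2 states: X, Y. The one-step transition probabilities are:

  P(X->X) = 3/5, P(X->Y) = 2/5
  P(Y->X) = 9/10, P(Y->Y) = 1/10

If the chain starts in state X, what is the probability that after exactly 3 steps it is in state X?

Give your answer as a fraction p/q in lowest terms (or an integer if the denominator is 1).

Computing P^3 by repeated multiplication:
P^1 =
  X: [3/5, 2/5]
  Y: [9/10, 1/10]
P^2 =
  X: [18/25, 7/25]
  Y: [63/100, 37/100]
P^3 =
  X: [171/250, 79/250]
  Y: [711/1000, 289/1000]

(P^3)[X -> X] = 171/250

Answer: 171/250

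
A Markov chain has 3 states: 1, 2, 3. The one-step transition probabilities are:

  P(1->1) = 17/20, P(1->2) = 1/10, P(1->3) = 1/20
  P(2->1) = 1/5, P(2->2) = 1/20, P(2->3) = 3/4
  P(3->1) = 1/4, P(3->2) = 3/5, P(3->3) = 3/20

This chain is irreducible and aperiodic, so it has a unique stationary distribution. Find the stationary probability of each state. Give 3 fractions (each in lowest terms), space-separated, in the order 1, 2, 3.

The stationary distribution satisfies pi = pi * P, i.e.:
  pi_1 = 17/20*pi_1 + 1/5*pi_2 + 1/4*pi_3
  pi_2 = 1/10*pi_1 + 1/20*pi_2 + 3/5*pi_3
  pi_3 = 1/20*pi_1 + 3/4*pi_2 + 3/20*pi_3
with normalization: pi_1 + pi_2 + pi_3 = 1.

Using the first 2 balance equations plus normalization, the linear system A*pi = b is:
  [-3/20, 1/5, 1/4] . pi = 0
  [1/10, -19/20, 3/5] . pi = 0
  [1, 1, 1] . pi = 1

Solving yields:
  pi_1 = 143/238
  pi_2 = 23/119
  pi_3 = 7/34

Verification (pi * P):
  143/238*17/20 + 23/119*1/5 + 7/34*1/4 = 143/238 = pi_1  (ok)
  143/238*1/10 + 23/119*1/20 + 7/34*3/5 = 23/119 = pi_2  (ok)
  143/238*1/20 + 23/119*3/4 + 7/34*3/20 = 7/34 = pi_3  (ok)

Answer: 143/238 23/119 7/34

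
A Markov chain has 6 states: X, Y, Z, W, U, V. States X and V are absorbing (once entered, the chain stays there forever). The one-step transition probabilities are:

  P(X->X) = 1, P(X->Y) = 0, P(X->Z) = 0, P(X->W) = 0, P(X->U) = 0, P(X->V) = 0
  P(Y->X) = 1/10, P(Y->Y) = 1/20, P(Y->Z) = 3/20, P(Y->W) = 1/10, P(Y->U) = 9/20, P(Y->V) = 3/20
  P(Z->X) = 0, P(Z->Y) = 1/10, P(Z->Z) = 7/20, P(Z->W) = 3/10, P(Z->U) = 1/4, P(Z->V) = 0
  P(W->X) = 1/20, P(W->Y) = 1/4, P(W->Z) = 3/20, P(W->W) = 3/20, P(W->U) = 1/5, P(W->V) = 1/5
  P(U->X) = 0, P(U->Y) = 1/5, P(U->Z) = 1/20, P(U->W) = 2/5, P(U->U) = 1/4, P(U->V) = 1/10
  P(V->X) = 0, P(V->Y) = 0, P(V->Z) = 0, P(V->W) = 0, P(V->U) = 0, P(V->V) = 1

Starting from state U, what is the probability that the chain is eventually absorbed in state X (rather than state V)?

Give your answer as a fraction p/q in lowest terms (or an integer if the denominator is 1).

Let a_i = P(absorbed in X | start in state i).
Boundary conditions: a_X = 1, a_V = 0.
For each transient state i, a_i = sum_j P(i->j) * a_j:
  a_Y = 1/10*a_X + 1/20*a_Y + 3/20*a_Z + 1/10*a_W + 9/20*a_U + 3/20*a_V
  a_Z = 0*a_X + 1/10*a_Y + 7/20*a_Z + 3/10*a_W + 1/4*a_U + 0*a_V
  a_W = 1/20*a_X + 1/4*a_Y + 3/20*a_Z + 3/20*a_W + 1/5*a_U + 1/5*a_V
  a_U = 0*a_X + 1/5*a_Y + 1/20*a_Z + 2/5*a_W + 1/4*a_U + 1/10*a_V

Substituting a_X = 1 and a_V = 0, rearrange to (I - Q) a = r where r[i] = P(i -> X):
  [19/20, -3/20, -1/10, -9/20] . (a_Y, a_Z, a_W, a_U) = 1/10
  [-1/10, 13/20, -3/10, -1/4] . (a_Y, a_Z, a_W, a_U) = 0
  [-1/4, -3/20, 17/20, -1/5] . (a_Y, a_Z, a_W, a_U) = 1/20
  [-1/5, -1/20, -2/5, 3/4] . (a_Y, a_Z, a_W, a_U) = 0

Solving yields:
  a_Y = 205/793
  a_Z = 2781/12688
  a_W = 2803/12688
  a_U = 2555/12688

Starting state is U, so the absorption probability is a_U = 2555/12688.

Answer: 2555/12688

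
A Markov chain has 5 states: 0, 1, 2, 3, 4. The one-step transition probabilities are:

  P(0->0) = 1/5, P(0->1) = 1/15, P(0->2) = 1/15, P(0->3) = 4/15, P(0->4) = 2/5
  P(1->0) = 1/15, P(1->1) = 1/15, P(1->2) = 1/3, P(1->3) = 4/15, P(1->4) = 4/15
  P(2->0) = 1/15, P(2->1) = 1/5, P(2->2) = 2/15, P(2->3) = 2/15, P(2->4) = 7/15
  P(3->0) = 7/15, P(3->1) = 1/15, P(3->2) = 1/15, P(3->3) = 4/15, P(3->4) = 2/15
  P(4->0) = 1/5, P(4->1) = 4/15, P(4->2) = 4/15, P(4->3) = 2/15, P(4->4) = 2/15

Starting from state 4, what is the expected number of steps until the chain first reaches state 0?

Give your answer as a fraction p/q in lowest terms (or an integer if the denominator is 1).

Answer: 20435/4003

Derivation:
Let h_i = expected steps to first reach 0 from state i.
Boundary: h_0 = 0.
First-step equations for the other states:
  h_1 = 1 + 1/15*h_0 + 1/15*h_1 + 1/3*h_2 + 4/15*h_3 + 4/15*h_4
  h_2 = 1 + 1/15*h_0 + 1/5*h_1 + 2/15*h_2 + 2/15*h_3 + 7/15*h_4
  h_3 = 1 + 7/15*h_0 + 1/15*h_1 + 1/15*h_2 + 4/15*h_3 + 2/15*h_4
  h_4 = 1 + 1/5*h_0 + 4/15*h_1 + 4/15*h_2 + 2/15*h_3 + 2/15*h_4

Substituting h_0 = 0 and rearranging gives the linear system (I - Q) h = 1:
  [14/15, -1/3, -4/15, -4/15] . (h_1, h_2, h_3, h_4) = 1
  [-1/5, 13/15, -2/15, -7/15] . (h_1, h_2, h_3, h_4) = 1
  [-1/15, -1/15, 11/15, -2/15] . (h_1, h_2, h_3, h_4) = 1
  [-4/15, -4/15, -2/15, 13/15] . (h_1, h_2, h_3, h_4) = 1

Solving yields:
  h_1 = 22035/4003
  h_2 = 22745/4003
  h_3 = 13245/4003
  h_4 = 20435/4003

Starting state is 4, so the expected hitting time is h_4 = 20435/4003.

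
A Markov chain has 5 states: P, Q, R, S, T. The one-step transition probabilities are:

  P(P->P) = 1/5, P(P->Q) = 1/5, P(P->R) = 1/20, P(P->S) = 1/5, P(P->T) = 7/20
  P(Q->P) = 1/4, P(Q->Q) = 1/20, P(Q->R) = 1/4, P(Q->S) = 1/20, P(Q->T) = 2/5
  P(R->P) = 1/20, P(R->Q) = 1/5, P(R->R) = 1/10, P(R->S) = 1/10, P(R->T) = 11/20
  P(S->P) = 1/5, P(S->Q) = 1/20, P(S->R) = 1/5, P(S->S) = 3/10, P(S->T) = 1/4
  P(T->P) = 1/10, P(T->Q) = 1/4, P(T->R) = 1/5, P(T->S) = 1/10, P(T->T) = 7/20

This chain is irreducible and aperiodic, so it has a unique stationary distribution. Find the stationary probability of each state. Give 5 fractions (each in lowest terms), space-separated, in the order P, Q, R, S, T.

Answer: 3604/24815 2578/14889 12647/74445 19703/148890 56489/148890

Derivation:
The stationary distribution satisfies pi = pi * P, i.e.:
  pi_P = 1/5*pi_P + 1/4*pi_Q + 1/20*pi_R + 1/5*pi_S + 1/10*pi_T
  pi_Q = 1/5*pi_P + 1/20*pi_Q + 1/5*pi_R + 1/20*pi_S + 1/4*pi_T
  pi_R = 1/20*pi_P + 1/4*pi_Q + 1/10*pi_R + 1/5*pi_S + 1/5*pi_T
  pi_S = 1/5*pi_P + 1/20*pi_Q + 1/10*pi_R + 3/10*pi_S + 1/10*pi_T
  pi_T = 7/20*pi_P + 2/5*pi_Q + 11/20*pi_R + 1/4*pi_S + 7/20*pi_T
with normalization: pi_P + pi_Q + pi_R + pi_S + pi_T = 1.

Using the first 4 balance equations plus normalization, the linear system A*pi = b is:
  [-4/5, 1/4, 1/20, 1/5, 1/10] . pi = 0
  [1/5, -19/20, 1/5, 1/20, 1/4] . pi = 0
  [1/20, 1/4, -9/10, 1/5, 1/5] . pi = 0
  [1/5, 1/20, 1/10, -7/10, 1/10] . pi = 0
  [1, 1, 1, 1, 1] . pi = 1

Solving yields:
  pi_P = 3604/24815
  pi_Q = 2578/14889
  pi_R = 12647/74445
  pi_S = 19703/148890
  pi_T = 56489/148890

Verification (pi * P):
  3604/24815*1/5 + 2578/14889*1/4 + 12647/74445*1/20 + 19703/148890*1/5 + 56489/148890*1/10 = 3604/24815 = pi_P  (ok)
  3604/24815*1/5 + 2578/14889*1/20 + 12647/74445*1/5 + 19703/148890*1/20 + 56489/148890*1/4 = 2578/14889 = pi_Q  (ok)
  3604/24815*1/20 + 2578/14889*1/4 + 12647/74445*1/10 + 19703/148890*1/5 + 56489/148890*1/5 = 12647/74445 = pi_R  (ok)
  3604/24815*1/5 + 2578/14889*1/20 + 12647/74445*1/10 + 19703/148890*3/10 + 56489/148890*1/10 = 19703/148890 = pi_S  (ok)
  3604/24815*7/20 + 2578/14889*2/5 + 12647/74445*11/20 + 19703/148890*1/4 + 56489/148890*7/20 = 56489/148890 = pi_T  (ok)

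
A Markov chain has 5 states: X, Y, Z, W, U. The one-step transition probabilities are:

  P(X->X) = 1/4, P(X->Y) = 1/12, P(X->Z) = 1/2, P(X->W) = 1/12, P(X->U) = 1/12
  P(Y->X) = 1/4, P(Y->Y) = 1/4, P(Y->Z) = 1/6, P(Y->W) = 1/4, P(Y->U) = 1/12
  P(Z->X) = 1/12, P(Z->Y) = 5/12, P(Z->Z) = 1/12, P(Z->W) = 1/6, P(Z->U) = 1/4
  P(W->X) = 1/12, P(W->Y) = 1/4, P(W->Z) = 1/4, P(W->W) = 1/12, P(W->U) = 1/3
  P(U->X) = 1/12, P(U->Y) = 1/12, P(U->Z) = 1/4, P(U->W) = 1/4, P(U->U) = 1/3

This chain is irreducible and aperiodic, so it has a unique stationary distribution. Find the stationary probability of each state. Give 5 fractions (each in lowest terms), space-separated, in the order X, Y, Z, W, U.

The stationary distribution satisfies pi = pi * P, i.e.:
  pi_X = 1/4*pi_X + 1/4*pi_Y + 1/12*pi_Z + 1/12*pi_W + 1/12*pi_U
  pi_Y = 1/12*pi_X + 1/4*pi_Y + 5/12*pi_Z + 1/4*pi_W + 1/12*pi_U
  pi_Z = 1/2*pi_X + 1/6*pi_Y + 1/12*pi_Z + 1/4*pi_W + 1/4*pi_U
  pi_W = 1/12*pi_X + 1/4*pi_Y + 1/6*pi_Z + 1/12*pi_W + 1/4*pi_U
  pi_U = 1/12*pi_X + 1/12*pi_Y + 1/4*pi_Z + 1/3*pi_W + 1/3*pi_U
with normalization: pi_X + pi_Y + pi_Z + pi_W + pi_U = 1.

Using the first 4 balance equations plus normalization, the linear system A*pi = b is:
  [-3/4, 1/4, 1/12, 1/12, 1/12] . pi = 0
  [1/12, -3/4, 5/12, 1/4, 1/12] . pi = 0
  [1/2, 1/6, -11/12, 1/4, 1/4] . pi = 0
  [1/12, 1/4, 1/6, -11/12, 1/4] . pi = 0
  [1, 1, 1, 1, 1] . pi = 1

Solving yields:
  pi_X = 1449/9964
  pi_Y = 2263/9964
  pi_Z = 571/2491
  pi_W = 1765/9964
  pi_U = 2203/9964

Verification (pi * P):
  1449/9964*1/4 + 2263/9964*1/4 + 571/2491*1/12 + 1765/9964*1/12 + 2203/9964*1/12 = 1449/9964 = pi_X  (ok)
  1449/9964*1/12 + 2263/9964*1/4 + 571/2491*5/12 + 1765/9964*1/4 + 2203/9964*1/12 = 2263/9964 = pi_Y  (ok)
  1449/9964*1/2 + 2263/9964*1/6 + 571/2491*1/12 + 1765/9964*1/4 + 2203/9964*1/4 = 571/2491 = pi_Z  (ok)
  1449/9964*1/12 + 2263/9964*1/4 + 571/2491*1/6 + 1765/9964*1/12 + 2203/9964*1/4 = 1765/9964 = pi_W  (ok)
  1449/9964*1/12 + 2263/9964*1/12 + 571/2491*1/4 + 1765/9964*1/3 + 2203/9964*1/3 = 2203/9964 = pi_U  (ok)

Answer: 1449/9964 2263/9964 571/2491 1765/9964 2203/9964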